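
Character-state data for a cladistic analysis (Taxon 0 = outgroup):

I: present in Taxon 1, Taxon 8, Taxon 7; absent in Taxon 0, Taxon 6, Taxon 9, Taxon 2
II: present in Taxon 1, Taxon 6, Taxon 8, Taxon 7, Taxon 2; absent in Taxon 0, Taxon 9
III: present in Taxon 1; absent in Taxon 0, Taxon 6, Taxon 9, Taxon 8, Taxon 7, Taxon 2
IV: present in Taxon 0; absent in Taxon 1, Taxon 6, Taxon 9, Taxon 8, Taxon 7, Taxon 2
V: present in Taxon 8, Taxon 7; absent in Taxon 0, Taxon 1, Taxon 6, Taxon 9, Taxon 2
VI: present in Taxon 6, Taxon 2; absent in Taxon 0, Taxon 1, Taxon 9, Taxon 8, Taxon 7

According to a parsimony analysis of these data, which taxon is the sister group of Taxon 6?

Character polarity is set by the outgroup: the derived state is whichever differs from the outgroup's state, so for IV the derived state is 'absent', and for the remaining characters it is 'present'.
Only Taxon 1, Taxon 7, and Taxon 8 show the derived state 'present' for I, supporting them as a clade.
Only Taxon 1, Taxon 2, Taxon 6, Taxon 7, and Taxon 8 show the derived state 'present' for II, supporting them as a clade.
III: derived state 'present' in Taxon 1 only — an autapomorphy, so it tells us nothing about relationships among taxa.
IV (derived state 'absent') is shared by all ingroup taxa — unites the whole ingroup.
V (derived state 'present') is shared by Taxon 7 and Taxon 8 — a synapomorphy uniting that clade.
Only Taxon 2 and Taxon 6 show the derived state 'present' for VI, supporting them as a clade.
Most parsimonious ingroup topology: (((Taxon 1,(Taxon 8,Taxon 7)),(Taxon 6,Taxon 2)),Taxon 9).
Taxon 6 and Taxon 2 form a cherry on this tree, so they are sister taxa.

Taxon 2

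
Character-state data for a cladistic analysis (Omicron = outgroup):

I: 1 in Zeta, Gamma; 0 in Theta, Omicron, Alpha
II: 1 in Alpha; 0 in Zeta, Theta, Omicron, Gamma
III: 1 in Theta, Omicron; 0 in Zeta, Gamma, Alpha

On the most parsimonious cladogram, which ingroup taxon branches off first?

Character polarity is set by the outgroup: the derived state is whichever differs from the outgroup's state, so for III the derived state is '0', and for the remaining characters it is '1'.
I (derived state '1') is shared by Gamma and Zeta — a synapomorphy uniting that clade.
II: derived state '1' in Alpha only — an autapomorphy, so it tells us nothing about relationships among taxa.
III (derived state '0') is shared by Alpha, Gamma, and Zeta — a synapomorphy uniting that clade.
Most parsimonious ingroup topology: (((Zeta,Gamma),Alpha),Theta).
Theta is sister to the clade containing all other ingroup taxa, so it is the earliest-diverging (most basal) ingroup lineage.

Theta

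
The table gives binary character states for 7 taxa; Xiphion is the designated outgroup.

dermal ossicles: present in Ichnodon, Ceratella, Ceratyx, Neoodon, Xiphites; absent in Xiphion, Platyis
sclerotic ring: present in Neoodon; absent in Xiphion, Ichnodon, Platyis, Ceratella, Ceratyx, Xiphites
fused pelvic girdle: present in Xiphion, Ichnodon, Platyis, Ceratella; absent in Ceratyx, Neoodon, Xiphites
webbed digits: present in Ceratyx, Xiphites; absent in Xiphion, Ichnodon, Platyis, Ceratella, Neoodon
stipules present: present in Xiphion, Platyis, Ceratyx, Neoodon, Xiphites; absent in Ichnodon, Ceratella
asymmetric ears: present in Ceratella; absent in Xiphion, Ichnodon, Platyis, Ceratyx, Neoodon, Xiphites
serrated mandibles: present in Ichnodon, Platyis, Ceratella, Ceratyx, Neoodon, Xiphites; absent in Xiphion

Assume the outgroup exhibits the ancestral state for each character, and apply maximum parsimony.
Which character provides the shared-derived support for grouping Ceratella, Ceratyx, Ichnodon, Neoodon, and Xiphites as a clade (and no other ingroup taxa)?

dermal ossicles

Character polarity is set by the outgroup: the derived state is whichever differs from the outgroup's state, so for fused pelvic girdle, stipules present the derived state is 'absent', and for the remaining characters it is 'present'.
Only Ceratella, Ceratyx, Ichnodon, Neoodon, and Xiphites show the derived state 'present' for dermal ossicles, supporting them as a clade.
sclerotic ring (derived state 'present') is unique to Neoodon (autapomorphy; uninformative for grouping).
fused pelvic girdle: derived state 'absent' in Ceratyx, Neoodon, and Xiphites only — synapomorphy for {Ceratyx, Neoodon, Xiphites}.
Only Ceratyx and Xiphites show the derived state 'present' for webbed digits, supporting them as a clade.
Only Ceratella and Ichnodon show the derived state 'absent' for stipules present, supporting them as a clade.
asymmetric ears (derived state 'present') is unique to Ceratella (autapomorphy; uninformative for grouping).
All ingroup taxa share the derived state 'present' for serrated mandibles; it defines the ingroup but does not resolve relationships within it.
Most parsimonious ingroup topology: (((Ichnodon,Ceratella),((Ceratyx,Xiphites),Neoodon)),Platyis).
The clade {Ceratella, Ceratyx, Ichnodon, Neoodon, Xiphites} is supported by dermal ossicles: its derived state 'present' occurs in exactly those taxa and in no other taxon (including the outgroup).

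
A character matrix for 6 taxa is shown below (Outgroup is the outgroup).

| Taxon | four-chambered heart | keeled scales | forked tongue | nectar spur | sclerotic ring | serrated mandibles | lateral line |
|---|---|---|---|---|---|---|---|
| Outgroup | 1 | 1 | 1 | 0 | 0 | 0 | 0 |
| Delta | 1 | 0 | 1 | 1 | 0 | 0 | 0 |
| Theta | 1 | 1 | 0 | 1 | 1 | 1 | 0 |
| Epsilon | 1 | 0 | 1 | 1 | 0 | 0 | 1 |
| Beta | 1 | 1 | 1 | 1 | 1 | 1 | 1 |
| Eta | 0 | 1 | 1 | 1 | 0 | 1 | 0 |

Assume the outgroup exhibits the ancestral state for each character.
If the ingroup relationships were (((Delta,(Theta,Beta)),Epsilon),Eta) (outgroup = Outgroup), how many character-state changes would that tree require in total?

10

Map each character onto (((Delta,(Theta,Beta)),Epsilon),Eta) (rooted by Outgroup) and count the minimum state changes it requires (Fitch parsimony):
four-chambered heart: 1; keeled scales: 2; forked tongue: 1; nectar spur: 1; sclerotic ring: 1; serrated mandibles: 2; lateral line: 2.
Total tree length = 10.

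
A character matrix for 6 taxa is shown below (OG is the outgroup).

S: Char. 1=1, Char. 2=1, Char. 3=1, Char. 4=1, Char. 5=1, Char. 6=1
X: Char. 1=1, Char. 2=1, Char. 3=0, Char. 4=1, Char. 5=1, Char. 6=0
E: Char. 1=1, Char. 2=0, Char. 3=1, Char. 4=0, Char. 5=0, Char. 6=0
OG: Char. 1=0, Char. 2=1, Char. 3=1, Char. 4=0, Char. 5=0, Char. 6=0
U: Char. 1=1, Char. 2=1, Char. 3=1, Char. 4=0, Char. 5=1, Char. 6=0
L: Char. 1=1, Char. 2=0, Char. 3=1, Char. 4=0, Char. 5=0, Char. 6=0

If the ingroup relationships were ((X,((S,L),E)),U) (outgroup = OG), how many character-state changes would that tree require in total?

Map each character onto ((X,((S,L),E)),U) (rooted by OG) and count the minimum state changes it requires (Fitch parsimony):
Char. 1: 1; Char. 2: 2; Char. 3: 1; Char. 4: 2; Char. 5: 3; Char. 6: 1.
Total tree length = 10.

10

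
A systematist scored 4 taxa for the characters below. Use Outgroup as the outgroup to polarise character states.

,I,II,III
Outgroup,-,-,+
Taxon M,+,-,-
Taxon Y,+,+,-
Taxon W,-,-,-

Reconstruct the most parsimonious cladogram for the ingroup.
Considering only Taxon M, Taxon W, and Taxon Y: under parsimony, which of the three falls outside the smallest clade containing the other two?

Taxon W

Character polarity is set by the outgroup: the derived state is whichever differs from the outgroup's state, so for III the derived state is '-', and for the remaining characters it is '+'.
I: derived state '+' in Taxon M and Taxon Y only — synapomorphy for {Taxon M, Taxon Y}.
II: derived state '+' in Taxon Y only — an autapomorphy, so it tells us nothing about relationships among taxa.
III (derived state '-') is shared by all ingroup taxa — unites the whole ingroup.
Most parsimonious ingroup topology: ((Taxon M,Taxon Y),Taxon W).
Taxon Y and Taxon M share a more recent common ancestor with each other than either does with Taxon W, so Taxon W is the least closely related of the three.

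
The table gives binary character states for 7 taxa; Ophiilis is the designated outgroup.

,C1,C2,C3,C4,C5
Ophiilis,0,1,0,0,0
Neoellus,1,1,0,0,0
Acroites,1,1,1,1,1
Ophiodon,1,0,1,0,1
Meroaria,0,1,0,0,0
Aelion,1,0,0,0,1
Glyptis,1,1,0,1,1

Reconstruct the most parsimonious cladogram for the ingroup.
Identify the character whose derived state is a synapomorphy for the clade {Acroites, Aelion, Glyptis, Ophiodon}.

C5

Character polarity is set by the outgroup: the derived state is whichever differs from the outgroup's state, so for C2 the derived state is '0', and for the remaining characters it is '1'.
C1: derived state '1' in Acroites, Aelion, Glyptis, Neoellus, and Ophiodon only — synapomorphy for {Acroites, Aelion, Glyptis, Neoellus, Ophiodon}.
C2 (derived state '0') is shared by Aelion and Ophiodon — a synapomorphy uniting that clade.
C3 (state '1') occurs in Acroites and Ophiodon but conflicts with the nesting implied by the other characters — most parsimoniously interpreted as homoplasy.
C4 (derived state '1') is shared by Acroites and Glyptis — a synapomorphy uniting that clade.
Only Acroites, Aelion, Glyptis, and Ophiodon show the derived state '1' for C5, supporting them as a clade.
Most parsimonious ingroup topology: ((Neoellus,((Acroites,Glyptis),(Ophiodon,Aelion))),Meroaria).
The clade {Acroites, Aelion, Glyptis, Ophiodon} is supported by C5: its derived state '1' occurs in exactly those taxa and in no other taxon (including the outgroup).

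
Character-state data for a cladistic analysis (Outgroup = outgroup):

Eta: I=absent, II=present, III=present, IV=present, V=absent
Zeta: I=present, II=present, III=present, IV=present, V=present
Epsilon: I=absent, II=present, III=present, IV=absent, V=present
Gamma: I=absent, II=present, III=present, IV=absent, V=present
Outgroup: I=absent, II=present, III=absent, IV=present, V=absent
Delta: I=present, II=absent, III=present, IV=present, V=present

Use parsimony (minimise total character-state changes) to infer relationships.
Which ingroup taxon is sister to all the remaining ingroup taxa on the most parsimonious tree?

Eta

Character polarity is set by the outgroup: the derived state is whichever differs from the outgroup's state, so for II, IV the derived state is 'absent', and for the remaining characters it is 'present'.
Only Delta and Zeta show the derived state 'present' for I, supporting them as a clade.
II: derived state 'absent' in Delta only — an autapomorphy, so it tells us nothing about relationships among taxa.
III (derived state 'present') is shared by all ingroup taxa — unites the whole ingroup.
IV: derived state 'absent' in Epsilon and Gamma only — synapomorphy for {Epsilon, Gamma}.
V (derived state 'present') is shared by Delta, Epsilon, Gamma, and Zeta — a synapomorphy uniting that clade.
Most parsimonious ingroup topology: (((Zeta,Delta),(Epsilon,Gamma)),Eta).
Eta is sister to the clade containing all other ingroup taxa, so it is the earliest-diverging (most basal) ingroup lineage.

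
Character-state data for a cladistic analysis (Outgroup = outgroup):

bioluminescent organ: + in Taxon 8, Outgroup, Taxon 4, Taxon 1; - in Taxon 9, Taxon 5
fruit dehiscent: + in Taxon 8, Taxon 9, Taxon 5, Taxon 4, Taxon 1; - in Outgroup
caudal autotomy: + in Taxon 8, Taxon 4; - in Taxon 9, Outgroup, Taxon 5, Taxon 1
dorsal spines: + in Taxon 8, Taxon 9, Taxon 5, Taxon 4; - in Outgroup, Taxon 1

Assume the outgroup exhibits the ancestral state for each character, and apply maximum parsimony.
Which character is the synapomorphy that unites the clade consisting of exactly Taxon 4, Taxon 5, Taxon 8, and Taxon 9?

dorsal spines

Character polarity is set by the outgroup: the derived state is whichever differs from the outgroup's state, so for bioluminescent organ the derived state is '-', and for the remaining characters it is '+'.
Only Taxon 5 and Taxon 9 show the derived state '-' for bioluminescent organ, supporting them as a clade.
All ingroup taxa share the derived state '+' for fruit dehiscent; it defines the ingroup but does not resolve relationships within it.
Only Taxon 4 and Taxon 8 show the derived state '+' for caudal autotomy, supporting them as a clade.
Only Taxon 4, Taxon 5, Taxon 8, and Taxon 9 show the derived state '+' for dorsal spines, supporting them as a clade.
Most parsimonious ingroup topology: (((Taxon 8,Taxon 4),(Taxon 9,Taxon 5)),Taxon 1).
The clade {Taxon 4, Taxon 5, Taxon 8, Taxon 9} is supported by dorsal spines: its derived state '+' occurs in exactly those taxa and in no other taxon (including the outgroup).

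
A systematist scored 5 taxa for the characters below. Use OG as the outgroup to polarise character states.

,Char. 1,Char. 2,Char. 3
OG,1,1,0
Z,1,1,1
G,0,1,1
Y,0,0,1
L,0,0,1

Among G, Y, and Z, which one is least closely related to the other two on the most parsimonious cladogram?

Z

Character polarity is set by the outgroup: the derived state is whichever differs from the outgroup's state, so for Char. 1, Char. 2 the derived state is '0', and for the remaining characters it is '1'.
Char. 1: derived state '0' in G, L, and Y only — synapomorphy for {G, L, Y}.
Only L and Y show the derived state '0' for Char. 2, supporting them as a clade.
All ingroup taxa share the derived state '1' for Char. 3; it defines the ingroup but does not resolve relationships within it.
Most parsimonious ingroup topology: (Z,(G,(Y,L))).
G and Y share a more recent common ancestor with each other than either does with Z, so Z is the least closely related of the three.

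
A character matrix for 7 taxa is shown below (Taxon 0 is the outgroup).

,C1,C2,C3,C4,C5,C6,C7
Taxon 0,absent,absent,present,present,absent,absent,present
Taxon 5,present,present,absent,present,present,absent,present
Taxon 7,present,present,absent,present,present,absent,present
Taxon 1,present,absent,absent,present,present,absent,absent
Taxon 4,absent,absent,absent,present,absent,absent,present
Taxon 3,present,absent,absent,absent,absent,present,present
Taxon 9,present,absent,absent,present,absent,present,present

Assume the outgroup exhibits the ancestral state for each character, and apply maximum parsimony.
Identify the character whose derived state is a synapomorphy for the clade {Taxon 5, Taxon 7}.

C2

Character polarity is set by the outgroup: the derived state is whichever differs from the outgroup's state, so for C3, C4, C7 the derived state is 'absent', and for the remaining characters it is 'present'.
Only Taxon 1, Taxon 3, Taxon 5, Taxon 7, and Taxon 9 show the derived state 'present' for C1, supporting them as a clade.
Only Taxon 5 and Taxon 7 show the derived state 'present' for C2, supporting them as a clade.
All ingroup taxa share the derived state 'absent' for C3; it defines the ingroup but does not resolve relationships within it.
C4 (derived state 'absent') is unique to Taxon 3 (autapomorphy; uninformative for grouping).
C5: derived state 'present' in Taxon 1, Taxon 5, and Taxon 7 only — synapomorphy for {Taxon 1, Taxon 5, Taxon 7}.
C6: derived state 'present' in Taxon 3 and Taxon 9 only — synapomorphy for {Taxon 3, Taxon 9}.
C7: derived state 'absent' in Taxon 1 only — an autapomorphy, so it tells us nothing about relationships among taxa.
Most parsimonious ingroup topology: ((((Taxon 5,Taxon 7),Taxon 1),(Taxon 3,Taxon 9)),Taxon 4).
The clade {Taxon 5, Taxon 7} is supported by C2: its derived state 'present' occurs in exactly those taxa and in no other taxon (including the outgroup).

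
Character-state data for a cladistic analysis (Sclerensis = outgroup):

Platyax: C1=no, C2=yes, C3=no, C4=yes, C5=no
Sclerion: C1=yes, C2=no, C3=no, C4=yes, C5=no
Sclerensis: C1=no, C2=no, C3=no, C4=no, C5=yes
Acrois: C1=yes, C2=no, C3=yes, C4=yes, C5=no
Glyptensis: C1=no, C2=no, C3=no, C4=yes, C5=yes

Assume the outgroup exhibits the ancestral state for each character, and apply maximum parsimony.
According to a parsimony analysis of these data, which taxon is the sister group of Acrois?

Sclerion

Character polarity is set by the outgroup: the derived state is whichever differs from the outgroup's state, so for C5 the derived state is 'no', and for the remaining characters it is 'yes'.
C1 (derived state 'yes') is shared by Acrois and Sclerion — a synapomorphy uniting that clade.
C2: derived state 'yes' in Platyax only — an autapomorphy, so it tells us nothing about relationships among taxa.
C3 (derived state 'yes') is unique to Acrois (autapomorphy; uninformative for grouping).
C4 (derived state 'yes') is shared by all ingroup taxa — unites the whole ingroup.
C5: derived state 'no' in Acrois, Platyax, and Sclerion only — synapomorphy for {Acrois, Platyax, Sclerion}.
Most parsimonious ingroup topology: ((Platyax,(Sclerion,Acrois)),Glyptensis).
Acrois and Sclerion form a cherry on this tree, so they are sister taxa.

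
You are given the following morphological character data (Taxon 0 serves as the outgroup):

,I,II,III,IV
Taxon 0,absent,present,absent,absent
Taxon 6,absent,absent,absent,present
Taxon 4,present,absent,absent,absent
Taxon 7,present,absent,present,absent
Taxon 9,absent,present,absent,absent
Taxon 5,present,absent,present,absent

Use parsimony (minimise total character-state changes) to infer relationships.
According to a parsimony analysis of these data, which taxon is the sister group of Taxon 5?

Character polarity is set by the outgroup: the derived state is whichever differs from the outgroup's state, so for II the derived state is 'absent', and for the remaining characters it is 'present'.
I: derived state 'present' in Taxon 4, Taxon 5, and Taxon 7 only — synapomorphy for {Taxon 4, Taxon 5, Taxon 7}.
II: derived state 'absent' in Taxon 4, Taxon 5, Taxon 6, and Taxon 7 only — synapomorphy for {Taxon 4, Taxon 5, Taxon 6, Taxon 7}.
III (derived state 'present') is shared by Taxon 5 and Taxon 7 — a synapomorphy uniting that clade.
IV (derived state 'present') is unique to Taxon 6 (autapomorphy; uninformative for grouping).
Most parsimonious ingroup topology: ((Taxon 6,(Taxon 4,(Taxon 7,Taxon 5))),Taxon 9).
Taxon 5 and Taxon 7 form a cherry on this tree, so they are sister taxa.

Taxon 7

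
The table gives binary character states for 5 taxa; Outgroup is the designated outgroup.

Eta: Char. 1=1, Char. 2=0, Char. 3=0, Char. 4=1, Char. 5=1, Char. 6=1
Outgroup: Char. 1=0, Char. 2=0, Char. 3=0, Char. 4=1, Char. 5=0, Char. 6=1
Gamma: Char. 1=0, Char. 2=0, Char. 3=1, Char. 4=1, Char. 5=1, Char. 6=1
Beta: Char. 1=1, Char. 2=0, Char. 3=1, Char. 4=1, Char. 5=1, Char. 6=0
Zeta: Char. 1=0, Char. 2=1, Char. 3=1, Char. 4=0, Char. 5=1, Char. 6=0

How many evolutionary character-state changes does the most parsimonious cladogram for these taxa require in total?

Character polarity is set by the outgroup: the derived state is whichever differs from the outgroup's state, so for Char. 4, Char. 6 the derived state is '0', and for the remaining characters it is '1'.
Char. 1 groups Beta and Eta, which is incompatible with the clades supported by the remaining characters; treating it as convergent (homoplasy) costs fewer steps than any alternative tree.
Char. 2 (derived state '1') is unique to Zeta (autapomorphy; uninformative for grouping).
Char. 3: derived state '1' in Beta, Gamma, and Zeta only — synapomorphy for {Beta, Gamma, Zeta}.
Char. 4: derived state '0' in Zeta only — an autapomorphy, so it tells us nothing about relationships among taxa.
All ingroup taxa share the derived state '1' for Char. 5; it defines the ingroup but does not resolve relationships within it.
Char. 6: derived state '0' in Beta and Zeta only — synapomorphy for {Beta, Zeta}.
Most parsimonious ingroup topology: (((Beta,Zeta),Gamma),Eta).
Changes per character on this tree: Char. 1: 2; Char. 2: 1; Char. 3: 1; Char. 4: 1; Char. 5: 1; Char. 6: 1.
Total = 7.

7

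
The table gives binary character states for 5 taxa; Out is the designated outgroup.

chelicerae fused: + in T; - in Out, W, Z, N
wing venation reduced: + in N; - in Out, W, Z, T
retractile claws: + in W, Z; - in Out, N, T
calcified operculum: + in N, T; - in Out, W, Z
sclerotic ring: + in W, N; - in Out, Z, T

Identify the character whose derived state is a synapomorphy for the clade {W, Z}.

The outgroup has state '-' for every character, so '+' is the derived state throughout.
chelicerae fused: derived state '+' in T only — an autapomorphy, so it tells us nothing about relationships among taxa.
wing venation reduced (derived state '+') is unique to N (autapomorphy; uninformative for grouping).
Only W and Z show the derived state '+' for retractile claws, supporting them as a clade.
calcified operculum: derived state '+' in N and T only — synapomorphy for {N, T}.
sclerotic ring (state '+') occurs in N and W but conflicts with the nesting implied by the other characters — most parsimoniously interpreted as homoplasy.
Most parsimonious ingroup topology: ((W,Z),(N,T)).
The clade {W, Z} is supported by retractile claws: its derived state '+' occurs in exactly those taxa and in no other taxon (including the outgroup).

retractile claws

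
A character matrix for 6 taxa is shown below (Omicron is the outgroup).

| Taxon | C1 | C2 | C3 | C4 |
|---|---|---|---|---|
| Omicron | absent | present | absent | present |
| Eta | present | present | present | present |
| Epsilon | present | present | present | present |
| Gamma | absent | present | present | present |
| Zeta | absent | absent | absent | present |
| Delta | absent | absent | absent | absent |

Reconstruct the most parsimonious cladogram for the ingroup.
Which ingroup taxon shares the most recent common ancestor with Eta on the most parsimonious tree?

Epsilon

Character polarity is set by the outgroup: the derived state is whichever differs from the outgroup's state, so for C2, C4 the derived state is 'absent', and for the remaining characters it is 'present'.
C1 (derived state 'present') is shared by Epsilon and Eta — a synapomorphy uniting that clade.
C2: derived state 'absent' in Delta and Zeta only — synapomorphy for {Delta, Zeta}.
C3: derived state 'present' in Epsilon, Eta, and Gamma only — synapomorphy for {Epsilon, Eta, Gamma}.
C4 (derived state 'absent') is unique to Delta (autapomorphy; uninformative for grouping).
Most parsimonious ingroup topology: (((Eta,Epsilon),Gamma),(Zeta,Delta)).
Eta and Epsilon form a cherry on this tree, so they are sister taxa.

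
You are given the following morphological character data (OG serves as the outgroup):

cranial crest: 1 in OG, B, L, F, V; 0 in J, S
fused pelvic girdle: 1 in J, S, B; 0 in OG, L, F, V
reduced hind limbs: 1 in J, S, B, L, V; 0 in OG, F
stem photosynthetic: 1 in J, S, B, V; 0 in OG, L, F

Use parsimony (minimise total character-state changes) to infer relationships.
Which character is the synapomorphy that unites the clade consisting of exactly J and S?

Character polarity is set by the outgroup: the derived state is whichever differs from the outgroup's state, so for cranial crest the derived state is '0', and for the remaining characters it is '1'.
cranial crest (derived state '0') is shared by J and S — a synapomorphy uniting that clade.
fused pelvic girdle: derived state '1' in B, J, and S only — synapomorphy for {B, J, S}.
reduced hind limbs (derived state '1') is shared by B, J, L, S, and V — a synapomorphy uniting that clade.
Only B, J, S, and V show the derived state '1' for stem photosynthetic, supporting them as a clade.
Most parsimonious ingroup topology: (((((J,S),B),V),L),F).
The clade {J, S} is supported by cranial crest: its derived state '0' occurs in exactly those taxa and in no other taxon (including the outgroup).

cranial crest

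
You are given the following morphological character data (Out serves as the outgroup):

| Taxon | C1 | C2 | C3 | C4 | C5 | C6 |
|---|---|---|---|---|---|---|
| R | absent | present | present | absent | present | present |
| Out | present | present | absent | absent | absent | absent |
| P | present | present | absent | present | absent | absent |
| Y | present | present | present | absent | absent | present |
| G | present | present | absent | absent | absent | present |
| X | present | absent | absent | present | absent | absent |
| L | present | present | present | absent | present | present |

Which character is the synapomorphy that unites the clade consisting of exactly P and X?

C4

Character polarity is set by the outgroup: the derived state is whichever differs from the outgroup's state, so for C1, C2 the derived state is 'absent', and for the remaining characters it is 'present'.
C1 (derived state 'absent') is unique to R (autapomorphy; uninformative for grouping).
C2: derived state 'absent' in X only — an autapomorphy, so it tells us nothing about relationships among taxa.
C3 (derived state 'present') is shared by L, R, and Y — a synapomorphy uniting that clade.
C4: derived state 'present' in P and X only — synapomorphy for {P, X}.
C5 (derived state 'present') is shared by L and R — a synapomorphy uniting that clade.
Only G, L, R, and Y show the derived state 'present' for C6, supporting them as a clade.
Most parsimonious ingroup topology: ((X,P),(((R,L),Y),G)).
The clade {P, X} is supported by C4: its derived state 'present' occurs in exactly those taxa and in no other taxon (including the outgroup).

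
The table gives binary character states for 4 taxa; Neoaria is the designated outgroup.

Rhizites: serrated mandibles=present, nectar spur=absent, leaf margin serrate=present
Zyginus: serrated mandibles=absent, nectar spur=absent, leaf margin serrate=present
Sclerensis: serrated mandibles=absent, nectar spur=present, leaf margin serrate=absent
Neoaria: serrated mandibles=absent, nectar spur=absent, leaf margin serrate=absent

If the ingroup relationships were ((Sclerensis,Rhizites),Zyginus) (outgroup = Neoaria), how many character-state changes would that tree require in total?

4

Map each character onto ((Sclerensis,Rhizites),Zyginus) (rooted by Neoaria) and count the minimum state changes it requires (Fitch parsimony):
serrated mandibles: 1; nectar spur: 1; leaf margin serrate: 2.
Total tree length = 4.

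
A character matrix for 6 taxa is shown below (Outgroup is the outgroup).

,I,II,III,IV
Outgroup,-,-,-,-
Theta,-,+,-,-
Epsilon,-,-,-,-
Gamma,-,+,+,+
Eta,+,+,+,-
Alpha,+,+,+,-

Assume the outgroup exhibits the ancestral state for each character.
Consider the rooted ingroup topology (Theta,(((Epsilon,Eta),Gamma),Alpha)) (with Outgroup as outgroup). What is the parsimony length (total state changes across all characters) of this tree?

7

Map each character onto (Theta,(((Epsilon,Eta),Gamma),Alpha)) (rooted by Outgroup) and count the minimum state changes it requires (Fitch parsimony):
I: 2; II: 2; III: 2; IV: 1.
Total tree length = 7.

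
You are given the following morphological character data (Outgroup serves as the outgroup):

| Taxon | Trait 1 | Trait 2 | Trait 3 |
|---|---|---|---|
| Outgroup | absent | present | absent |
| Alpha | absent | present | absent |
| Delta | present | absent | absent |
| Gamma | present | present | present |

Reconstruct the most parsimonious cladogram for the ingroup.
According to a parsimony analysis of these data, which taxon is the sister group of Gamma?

Character polarity is set by the outgroup: the derived state is whichever differs from the outgroup's state, so for Trait 2 the derived state is 'absent', and for the remaining characters it is 'present'.
Only Delta and Gamma show the derived state 'present' for Trait 1, supporting them as a clade.
Trait 2: derived state 'absent' in Delta only — an autapomorphy, so it tells us nothing about relationships among taxa.
Trait 3: derived state 'present' in Gamma only — an autapomorphy, so it tells us nothing about relationships among taxa.
Most parsimonious ingroup topology: (Alpha,(Delta,Gamma)).
Gamma and Delta form a cherry on this tree, so they are sister taxa.

Delta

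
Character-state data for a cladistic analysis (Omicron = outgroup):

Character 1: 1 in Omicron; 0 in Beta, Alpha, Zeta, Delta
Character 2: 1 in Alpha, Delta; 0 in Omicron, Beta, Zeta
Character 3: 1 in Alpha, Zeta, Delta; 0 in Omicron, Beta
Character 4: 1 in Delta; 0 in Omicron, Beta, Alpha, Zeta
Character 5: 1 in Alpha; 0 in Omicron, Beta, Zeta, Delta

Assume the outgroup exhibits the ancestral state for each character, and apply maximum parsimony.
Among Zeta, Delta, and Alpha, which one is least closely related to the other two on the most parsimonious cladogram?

Character polarity is set by the outgroup: the derived state is whichever differs from the outgroup's state, so for Character 1 the derived state is '0', and for the remaining characters it is '1'.
All ingroup taxa share the derived state '0' for Character 1; it defines the ingroup but does not resolve relationships within it.
Character 2: derived state '1' in Alpha and Delta only — synapomorphy for {Alpha, Delta}.
Character 3: derived state '1' in Alpha, Delta, and Zeta only — synapomorphy for {Alpha, Delta, Zeta}.
Character 4 (derived state '1') is unique to Delta (autapomorphy; uninformative for grouping).
Character 5: derived state '1' in Alpha only — an autapomorphy, so it tells us nothing about relationships among taxa.
Most parsimonious ingroup topology: (Beta,((Alpha,Delta),Zeta)).
Alpha and Delta share a more recent common ancestor with each other than either does with Zeta, so Zeta is the least closely related of the three.

Zeta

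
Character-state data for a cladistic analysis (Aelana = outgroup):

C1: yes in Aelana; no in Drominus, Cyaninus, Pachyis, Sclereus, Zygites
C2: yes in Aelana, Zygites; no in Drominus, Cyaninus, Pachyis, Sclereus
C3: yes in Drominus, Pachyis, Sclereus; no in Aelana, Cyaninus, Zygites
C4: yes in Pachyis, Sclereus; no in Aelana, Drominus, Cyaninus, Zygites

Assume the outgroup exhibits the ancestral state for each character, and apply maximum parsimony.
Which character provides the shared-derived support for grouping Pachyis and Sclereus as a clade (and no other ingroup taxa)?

Character polarity is set by the outgroup: the derived state is whichever differs from the outgroup's state, so for C1, C2 the derived state is 'no', and for the remaining characters it is 'yes'.
C1 (derived state 'no') is shared by all ingroup taxa — unites the whole ingroup.
C2 (derived state 'no') is shared by Cyaninus, Drominus, Pachyis, and Sclereus — a synapomorphy uniting that clade.
C3: derived state 'yes' in Drominus, Pachyis, and Sclereus only — synapomorphy for {Drominus, Pachyis, Sclereus}.
Only Pachyis and Sclereus show the derived state 'yes' for C4, supporting them as a clade.
Most parsimonious ingroup topology: (((Drominus,(Pachyis,Sclereus)),Cyaninus),Zygites).
The clade {Pachyis, Sclereus} is supported by C4: its derived state 'yes' occurs in exactly those taxa and in no other taxon (including the outgroup).

C4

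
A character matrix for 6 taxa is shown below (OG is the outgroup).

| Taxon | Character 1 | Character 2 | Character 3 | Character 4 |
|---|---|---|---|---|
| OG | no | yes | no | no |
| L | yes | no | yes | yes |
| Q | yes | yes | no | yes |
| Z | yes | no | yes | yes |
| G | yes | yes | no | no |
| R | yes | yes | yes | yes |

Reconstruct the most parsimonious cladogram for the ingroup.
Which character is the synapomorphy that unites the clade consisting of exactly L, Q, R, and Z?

Character 4

Character polarity is set by the outgroup: the derived state is whichever differs from the outgroup's state, so for Character 2 the derived state is 'no', and for the remaining characters it is 'yes'.
Character 1 (derived state 'yes') is shared by all ingroup taxa — unites the whole ingroup.
Only L and Z show the derived state 'no' for Character 2, supporting them as a clade.
Only L, R, and Z show the derived state 'yes' for Character 3, supporting them as a clade.
Character 4 (derived state 'yes') is shared by L, Q, R, and Z — a synapomorphy uniting that clade.
Most parsimonious ingroup topology: ((((L,Z),R),Q),G).
The clade {L, Q, R, Z} is supported by Character 4: its derived state 'yes' occurs in exactly those taxa and in no other taxon (including the outgroup).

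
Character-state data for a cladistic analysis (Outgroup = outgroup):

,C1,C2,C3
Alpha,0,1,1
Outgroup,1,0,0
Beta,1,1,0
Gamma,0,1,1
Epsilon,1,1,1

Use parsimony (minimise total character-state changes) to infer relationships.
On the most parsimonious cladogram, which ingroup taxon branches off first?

Beta

Character polarity is set by the outgroup: the derived state is whichever differs from the outgroup's state, so for C1 the derived state is '0', and for the remaining characters it is '1'.
C1 (derived state '0') is shared by Alpha and Gamma — a synapomorphy uniting that clade.
All ingroup taxa share the derived state '1' for C2; it defines the ingroup but does not resolve relationships within it.
C3 (derived state '1') is shared by Alpha, Epsilon, and Gamma — a synapomorphy uniting that clade.
Most parsimonious ingroup topology: (((Gamma,Alpha),Epsilon),Beta).
Beta is sister to the clade containing all other ingroup taxa, so it is the earliest-diverging (most basal) ingroup lineage.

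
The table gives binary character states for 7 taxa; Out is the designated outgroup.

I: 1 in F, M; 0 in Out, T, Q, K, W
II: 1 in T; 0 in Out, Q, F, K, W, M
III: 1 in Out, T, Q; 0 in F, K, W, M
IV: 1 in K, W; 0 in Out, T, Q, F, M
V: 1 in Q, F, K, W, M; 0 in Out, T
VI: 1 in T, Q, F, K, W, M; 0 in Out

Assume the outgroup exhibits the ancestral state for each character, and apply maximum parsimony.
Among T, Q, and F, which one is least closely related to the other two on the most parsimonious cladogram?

Character polarity is set by the outgroup: the derived state is whichever differs from the outgroup's state, so for III the derived state is '0', and for the remaining characters it is '1'.
I (derived state '1') is shared by F and M — a synapomorphy uniting that clade.
II (derived state '1') is unique to T (autapomorphy; uninformative for grouping).
III: derived state '0' in F, K, M, and W only — synapomorphy for {F, K, M, W}.
Only K and W show the derived state '1' for IV, supporting them as a clade.
V (derived state '1') is shared by F, K, M, Q, and W — a synapomorphy uniting that clade.
VI (derived state '1') is shared by all ingroup taxa — unites the whole ingroup.
Most parsimonious ingroup topology: (T,(Q,((F,M),(K,W)))).
F and Q share a more recent common ancestor with each other than either does with T, so T is the least closely related of the three.

T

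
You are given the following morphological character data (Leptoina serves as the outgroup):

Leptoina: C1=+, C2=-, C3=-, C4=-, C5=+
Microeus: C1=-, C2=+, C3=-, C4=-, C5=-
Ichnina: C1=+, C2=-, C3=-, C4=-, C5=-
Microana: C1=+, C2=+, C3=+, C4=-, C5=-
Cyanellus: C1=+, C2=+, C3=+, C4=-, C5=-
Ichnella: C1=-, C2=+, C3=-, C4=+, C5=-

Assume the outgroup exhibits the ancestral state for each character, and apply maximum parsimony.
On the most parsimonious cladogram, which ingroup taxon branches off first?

Character polarity is set by the outgroup: the derived state is whichever differs from the outgroup's state, so for C1, C5 the derived state is '-', and for the remaining characters it is '+'.
C1 (derived state '-') is shared by Ichnella and Microeus — a synapomorphy uniting that clade.
C2 (derived state '+') is shared by Cyanellus, Ichnella, Microana, and Microeus — a synapomorphy uniting that clade.
C3: derived state '+' in Cyanellus and Microana only — synapomorphy for {Cyanellus, Microana}.
C4 (derived state '+') is unique to Ichnella (autapomorphy; uninformative for grouping).
C5 (derived state '-') is shared by all ingroup taxa — unites the whole ingroup.
Most parsimonious ingroup topology: (((Microeus,Ichnella),(Microana,Cyanellus)),Ichnina).
Ichnina is sister to the clade containing all other ingroup taxa, so it is the earliest-diverging (most basal) ingroup lineage.

Ichnina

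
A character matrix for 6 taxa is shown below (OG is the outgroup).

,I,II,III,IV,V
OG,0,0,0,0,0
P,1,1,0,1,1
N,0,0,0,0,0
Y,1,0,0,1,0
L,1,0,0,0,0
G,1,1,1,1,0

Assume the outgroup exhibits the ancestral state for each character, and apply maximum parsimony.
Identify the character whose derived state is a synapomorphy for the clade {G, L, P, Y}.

The outgroup has state '0' for every character, so '1' is the derived state throughout.
I (derived state '1') is shared by G, L, P, and Y — a synapomorphy uniting that clade.
Only G and P show the derived state '1' for II, supporting them as a clade.
III: derived state '1' in G only — an autapomorphy, so it tells us nothing about relationships among taxa.
IV (derived state '1') is shared by G, P, and Y — a synapomorphy uniting that clade.
V (derived state '1') is unique to P (autapomorphy; uninformative for grouping).
Most parsimonious ingroup topology: ((((P,G),Y),L),N).
The clade {G, L, P, Y} is supported by I: its derived state '1' occurs in exactly those taxa and in no other taxon (including the outgroup).

I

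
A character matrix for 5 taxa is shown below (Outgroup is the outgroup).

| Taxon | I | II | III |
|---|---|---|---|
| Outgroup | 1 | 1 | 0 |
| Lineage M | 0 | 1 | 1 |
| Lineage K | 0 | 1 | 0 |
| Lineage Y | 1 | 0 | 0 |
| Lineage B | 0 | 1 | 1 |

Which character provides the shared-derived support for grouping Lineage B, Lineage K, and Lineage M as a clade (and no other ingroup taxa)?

Character polarity is set by the outgroup: the derived state is whichever differs from the outgroup's state, so for I, II the derived state is '0', and for the remaining characters it is '1'.
Only Lineage B, Lineage K, and Lineage M show the derived state '0' for I, supporting them as a clade.
II (derived state '0') is unique to Lineage Y (autapomorphy; uninformative for grouping).
III: derived state '1' in Lineage B and Lineage M only — synapomorphy for {Lineage B, Lineage M}.
Most parsimonious ingroup topology: (((Lineage M,Lineage B),Lineage K),Lineage Y).
The clade {Lineage B, Lineage K, Lineage M} is supported by I: its derived state '0' occurs in exactly those taxa and in no other taxon (including the outgroup).

I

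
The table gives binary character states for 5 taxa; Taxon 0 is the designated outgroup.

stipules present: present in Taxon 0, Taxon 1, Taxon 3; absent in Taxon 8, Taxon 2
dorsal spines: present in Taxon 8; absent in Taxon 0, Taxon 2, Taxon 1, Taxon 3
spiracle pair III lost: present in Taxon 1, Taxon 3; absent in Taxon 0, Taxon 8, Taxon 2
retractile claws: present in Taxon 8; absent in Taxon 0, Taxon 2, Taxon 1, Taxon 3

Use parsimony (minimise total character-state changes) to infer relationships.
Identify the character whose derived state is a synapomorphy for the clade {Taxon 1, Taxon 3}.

Character polarity is set by the outgroup: the derived state is whichever differs from the outgroup's state, so for stipules present the derived state is 'absent', and for the remaining characters it is 'present'.
Only Taxon 2 and Taxon 8 show the derived state 'absent' for stipules present, supporting them as a clade.
dorsal spines: derived state 'present' in Taxon 8 only — an autapomorphy, so it tells us nothing about relationships among taxa.
spiracle pair III lost: derived state 'present' in Taxon 1 and Taxon 3 only — synapomorphy for {Taxon 1, Taxon 3}.
retractile claws (derived state 'present') is unique to Taxon 8 (autapomorphy; uninformative for grouping).
Most parsimonious ingroup topology: ((Taxon 8,Taxon 2),(Taxon 1,Taxon 3)).
The clade {Taxon 1, Taxon 3} is supported by spiracle pair III lost: its derived state 'present' occurs in exactly those taxa and in no other taxon (including the outgroup).

spiracle pair III lost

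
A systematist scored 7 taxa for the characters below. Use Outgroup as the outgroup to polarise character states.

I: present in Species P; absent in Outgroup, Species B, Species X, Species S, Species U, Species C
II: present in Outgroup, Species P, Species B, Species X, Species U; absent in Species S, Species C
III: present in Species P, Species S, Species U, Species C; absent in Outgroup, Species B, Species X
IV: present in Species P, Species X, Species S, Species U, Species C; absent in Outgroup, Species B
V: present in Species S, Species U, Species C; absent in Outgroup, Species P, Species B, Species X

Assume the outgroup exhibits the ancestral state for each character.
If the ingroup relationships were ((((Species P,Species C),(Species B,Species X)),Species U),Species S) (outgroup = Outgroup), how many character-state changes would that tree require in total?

Map each character onto ((((Species P,Species C),(Species B,Species X)),Species U),Species S) (rooted by Outgroup) and count the minimum state changes it requires (Fitch parsimony):
I: 1; II: 2; III: 2; IV: 2; V: 3.
Total tree length = 10.

10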